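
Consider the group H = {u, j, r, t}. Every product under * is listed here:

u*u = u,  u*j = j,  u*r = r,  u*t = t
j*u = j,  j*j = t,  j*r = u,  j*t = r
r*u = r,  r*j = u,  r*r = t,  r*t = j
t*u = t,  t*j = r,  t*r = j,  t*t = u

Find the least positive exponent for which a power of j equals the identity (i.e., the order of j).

4

The identity element is u (its row matches the header).
j^1 = j
j^2 = j * j = t
j^3 = t * j = r
j^4 = r * j = u
The first power of j equal to the identity is j^4, so ord(j) = 4.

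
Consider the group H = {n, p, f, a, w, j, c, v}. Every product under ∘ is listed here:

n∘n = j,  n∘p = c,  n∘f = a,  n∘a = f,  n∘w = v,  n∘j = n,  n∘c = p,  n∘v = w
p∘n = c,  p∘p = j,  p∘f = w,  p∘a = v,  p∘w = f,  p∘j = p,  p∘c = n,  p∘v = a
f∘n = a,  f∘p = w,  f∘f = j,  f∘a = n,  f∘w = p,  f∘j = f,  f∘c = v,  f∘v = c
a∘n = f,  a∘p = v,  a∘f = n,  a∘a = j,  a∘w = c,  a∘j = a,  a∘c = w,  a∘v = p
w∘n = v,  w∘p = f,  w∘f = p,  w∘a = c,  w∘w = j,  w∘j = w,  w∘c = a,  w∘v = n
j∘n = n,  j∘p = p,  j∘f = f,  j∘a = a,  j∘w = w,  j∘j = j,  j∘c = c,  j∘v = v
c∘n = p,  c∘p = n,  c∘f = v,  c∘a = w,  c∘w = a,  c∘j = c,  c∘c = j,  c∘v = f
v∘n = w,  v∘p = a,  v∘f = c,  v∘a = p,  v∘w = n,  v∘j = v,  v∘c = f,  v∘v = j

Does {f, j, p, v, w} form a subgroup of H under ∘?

No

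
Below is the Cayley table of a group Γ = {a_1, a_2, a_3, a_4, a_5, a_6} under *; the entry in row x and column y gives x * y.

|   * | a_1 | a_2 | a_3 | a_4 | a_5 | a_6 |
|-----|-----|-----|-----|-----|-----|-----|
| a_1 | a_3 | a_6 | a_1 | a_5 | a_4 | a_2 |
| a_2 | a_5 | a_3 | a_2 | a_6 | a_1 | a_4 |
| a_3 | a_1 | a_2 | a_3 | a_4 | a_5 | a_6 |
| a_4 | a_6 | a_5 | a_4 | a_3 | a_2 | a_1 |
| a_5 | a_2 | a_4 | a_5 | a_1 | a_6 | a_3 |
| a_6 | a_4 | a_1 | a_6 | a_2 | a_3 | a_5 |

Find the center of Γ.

{a_3}

An element z is central iff its row equals its column in the table.
For a_6: a_6 * a_1 = a_4 ≠ a_2 = a_1 * a_6, so a_6 ∉ Z.
Checking each element this way leaves Z(Γ) = {a_3}.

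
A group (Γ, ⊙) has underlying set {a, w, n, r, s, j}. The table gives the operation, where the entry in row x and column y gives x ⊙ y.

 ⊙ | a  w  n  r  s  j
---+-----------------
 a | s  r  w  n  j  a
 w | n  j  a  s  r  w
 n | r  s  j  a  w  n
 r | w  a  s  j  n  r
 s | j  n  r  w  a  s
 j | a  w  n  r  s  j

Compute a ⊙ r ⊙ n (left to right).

j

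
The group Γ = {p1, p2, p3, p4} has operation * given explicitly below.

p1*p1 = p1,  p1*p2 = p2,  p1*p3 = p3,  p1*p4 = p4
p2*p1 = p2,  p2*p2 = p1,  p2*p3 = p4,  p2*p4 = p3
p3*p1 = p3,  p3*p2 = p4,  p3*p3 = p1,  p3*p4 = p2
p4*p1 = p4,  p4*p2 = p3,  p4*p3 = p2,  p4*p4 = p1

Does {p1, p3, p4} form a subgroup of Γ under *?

p4 * p3 = p2, which is not in {p1, p3, p4}.
The subset is not closed under *, so it is not a subgroup.

No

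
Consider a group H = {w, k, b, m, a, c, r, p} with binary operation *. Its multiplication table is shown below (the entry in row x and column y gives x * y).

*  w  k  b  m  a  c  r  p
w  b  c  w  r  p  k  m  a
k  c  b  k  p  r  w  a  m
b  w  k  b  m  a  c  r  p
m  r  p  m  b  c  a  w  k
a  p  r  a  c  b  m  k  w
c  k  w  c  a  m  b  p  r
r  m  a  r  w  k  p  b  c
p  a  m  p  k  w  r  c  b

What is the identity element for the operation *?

The identity e satisfies e * x = x for all x, so its row in the table reproduces the column headers.
Row b reads: w, k, b, m, a, c, r, p — exactly the header order. So b is the identity.

b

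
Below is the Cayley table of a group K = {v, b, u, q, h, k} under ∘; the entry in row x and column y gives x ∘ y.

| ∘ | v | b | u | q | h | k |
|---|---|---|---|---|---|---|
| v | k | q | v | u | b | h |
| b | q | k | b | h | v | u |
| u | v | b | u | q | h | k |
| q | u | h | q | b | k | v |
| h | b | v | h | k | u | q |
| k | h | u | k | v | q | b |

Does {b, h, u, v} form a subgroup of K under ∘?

b ∘ b = k, which is not in {b, h, u, v}.
The subset is not closed under ∘, so it is not a subgroup.

No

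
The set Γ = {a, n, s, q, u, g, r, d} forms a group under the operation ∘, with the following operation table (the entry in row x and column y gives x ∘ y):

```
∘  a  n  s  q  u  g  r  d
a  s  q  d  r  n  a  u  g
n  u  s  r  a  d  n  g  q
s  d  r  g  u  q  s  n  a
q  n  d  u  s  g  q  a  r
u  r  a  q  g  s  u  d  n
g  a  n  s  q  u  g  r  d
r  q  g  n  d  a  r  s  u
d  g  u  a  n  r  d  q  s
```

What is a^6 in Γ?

s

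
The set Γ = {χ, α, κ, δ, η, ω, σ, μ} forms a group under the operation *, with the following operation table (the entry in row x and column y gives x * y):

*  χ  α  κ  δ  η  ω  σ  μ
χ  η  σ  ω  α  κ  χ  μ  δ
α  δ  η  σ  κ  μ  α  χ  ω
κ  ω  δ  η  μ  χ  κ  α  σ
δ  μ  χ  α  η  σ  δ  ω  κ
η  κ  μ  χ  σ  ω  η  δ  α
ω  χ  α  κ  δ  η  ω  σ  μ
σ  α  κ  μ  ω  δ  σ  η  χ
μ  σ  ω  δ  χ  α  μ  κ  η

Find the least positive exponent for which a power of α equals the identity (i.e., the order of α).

The identity element is ω (its row matches the header).
α^1 = α
α^2 = α * α = η
α^3 = η * α = μ
α^4 = μ * α = ω
The first power of α equal to the identity is α^4, so ord(α) = 4.

4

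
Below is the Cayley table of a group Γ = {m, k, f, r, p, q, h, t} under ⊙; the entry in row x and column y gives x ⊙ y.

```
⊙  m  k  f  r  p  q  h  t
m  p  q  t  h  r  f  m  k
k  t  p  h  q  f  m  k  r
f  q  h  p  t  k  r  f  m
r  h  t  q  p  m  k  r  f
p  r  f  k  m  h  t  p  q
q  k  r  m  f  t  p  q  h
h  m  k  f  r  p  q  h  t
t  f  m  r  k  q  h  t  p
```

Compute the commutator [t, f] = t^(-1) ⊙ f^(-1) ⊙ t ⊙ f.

p

Identity is h; from the table t^(-1) = q and f^(-1) = k.
q ⊙ k = r
r ⊙ t = f
f ⊙ f = p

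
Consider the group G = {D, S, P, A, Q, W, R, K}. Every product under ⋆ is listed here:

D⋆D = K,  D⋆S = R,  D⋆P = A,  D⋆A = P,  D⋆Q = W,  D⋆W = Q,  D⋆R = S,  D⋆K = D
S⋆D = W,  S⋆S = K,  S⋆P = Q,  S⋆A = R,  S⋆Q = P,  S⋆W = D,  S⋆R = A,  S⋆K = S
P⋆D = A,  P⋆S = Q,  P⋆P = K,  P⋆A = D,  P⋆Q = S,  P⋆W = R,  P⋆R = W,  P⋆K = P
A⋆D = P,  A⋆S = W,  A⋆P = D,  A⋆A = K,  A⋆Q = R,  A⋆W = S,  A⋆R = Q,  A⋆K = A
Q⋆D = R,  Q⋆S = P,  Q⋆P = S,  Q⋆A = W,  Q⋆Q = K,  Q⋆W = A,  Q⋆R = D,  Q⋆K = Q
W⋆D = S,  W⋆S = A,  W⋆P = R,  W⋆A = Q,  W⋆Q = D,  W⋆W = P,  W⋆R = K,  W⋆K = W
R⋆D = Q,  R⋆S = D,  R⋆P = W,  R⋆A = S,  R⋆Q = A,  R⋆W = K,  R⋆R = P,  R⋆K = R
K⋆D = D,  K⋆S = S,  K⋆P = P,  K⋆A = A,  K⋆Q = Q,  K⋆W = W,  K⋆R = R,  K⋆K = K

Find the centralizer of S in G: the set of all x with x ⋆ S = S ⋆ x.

{K, P, Q, S}

Compare row S with column S entry by entry.
P ⋆ S = Q = S ⋆ P, so P commutes with S.
A ⋆ S = W but S ⋆ A = R, so A does not.
Collecting the elements that commute with S: C(S) = {K, P, Q, S}.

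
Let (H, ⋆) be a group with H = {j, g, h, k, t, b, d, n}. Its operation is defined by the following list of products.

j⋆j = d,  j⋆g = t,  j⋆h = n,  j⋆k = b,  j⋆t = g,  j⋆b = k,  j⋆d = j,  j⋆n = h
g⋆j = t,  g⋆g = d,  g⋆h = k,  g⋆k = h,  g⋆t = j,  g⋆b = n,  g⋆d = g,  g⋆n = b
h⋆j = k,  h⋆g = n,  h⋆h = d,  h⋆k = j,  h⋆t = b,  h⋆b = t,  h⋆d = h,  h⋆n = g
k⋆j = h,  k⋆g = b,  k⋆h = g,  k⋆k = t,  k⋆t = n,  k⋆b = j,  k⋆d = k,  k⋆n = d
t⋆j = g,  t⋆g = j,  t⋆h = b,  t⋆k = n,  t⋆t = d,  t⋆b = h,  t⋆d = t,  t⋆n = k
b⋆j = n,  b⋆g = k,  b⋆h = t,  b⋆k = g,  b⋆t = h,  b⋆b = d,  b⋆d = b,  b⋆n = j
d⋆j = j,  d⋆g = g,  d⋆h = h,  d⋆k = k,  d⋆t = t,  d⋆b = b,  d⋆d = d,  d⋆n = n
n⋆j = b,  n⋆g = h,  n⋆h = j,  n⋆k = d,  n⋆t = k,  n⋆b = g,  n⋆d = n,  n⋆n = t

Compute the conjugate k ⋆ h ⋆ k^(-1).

The identity is d. In row k, the entry d sits in column n, so k^(-1) = n.
k ⋆ h = g
g ⋆ n = b
(Structurally, H here is isomorphic to the dihedral group D_4.)

b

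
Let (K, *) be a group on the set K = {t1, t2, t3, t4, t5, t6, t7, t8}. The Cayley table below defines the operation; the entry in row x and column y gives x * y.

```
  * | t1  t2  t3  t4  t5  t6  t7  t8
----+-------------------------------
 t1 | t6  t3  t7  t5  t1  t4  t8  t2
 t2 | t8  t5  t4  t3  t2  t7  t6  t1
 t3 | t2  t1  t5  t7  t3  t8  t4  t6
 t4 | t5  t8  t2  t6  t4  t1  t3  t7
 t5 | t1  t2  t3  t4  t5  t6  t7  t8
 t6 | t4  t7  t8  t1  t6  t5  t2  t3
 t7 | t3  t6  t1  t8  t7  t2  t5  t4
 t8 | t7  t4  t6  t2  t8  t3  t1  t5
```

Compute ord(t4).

The identity element is t5 (its row matches the header).
t4^1 = t4
t4^2 = t4 * t4 = t6
t4^3 = t6 * t4 = t1
t4^4 = t1 * t4 = t5
The first power of t4 equal to the identity is t4^4, so ord(t4) = 4.

4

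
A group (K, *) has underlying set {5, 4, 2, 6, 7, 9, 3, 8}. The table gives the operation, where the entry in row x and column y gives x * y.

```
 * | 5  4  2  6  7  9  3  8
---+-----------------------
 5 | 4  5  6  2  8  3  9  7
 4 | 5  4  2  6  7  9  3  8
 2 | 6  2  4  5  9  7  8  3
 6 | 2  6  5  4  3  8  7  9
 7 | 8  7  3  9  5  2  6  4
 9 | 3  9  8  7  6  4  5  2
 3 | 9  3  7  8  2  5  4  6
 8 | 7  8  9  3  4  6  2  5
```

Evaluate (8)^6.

5

8^1 = 8
8^2 = 8 * 8 = 5
8^3 = 5 * 8 = 7
8^4 = 7 * 8 = 4
8^5 = 4 * 8 = 8
8^6 = 8 * 8 = 5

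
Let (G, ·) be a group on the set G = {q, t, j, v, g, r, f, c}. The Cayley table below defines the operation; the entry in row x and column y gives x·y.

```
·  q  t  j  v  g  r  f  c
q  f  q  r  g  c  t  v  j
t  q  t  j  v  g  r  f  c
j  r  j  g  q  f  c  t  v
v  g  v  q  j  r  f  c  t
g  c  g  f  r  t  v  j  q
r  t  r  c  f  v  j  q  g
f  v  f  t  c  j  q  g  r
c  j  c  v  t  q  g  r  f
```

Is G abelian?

Check whether the table is symmetric across its main diagonal.
Every entry (row x, col y) equals the entry (row y, col x), so G is abelian.

Yes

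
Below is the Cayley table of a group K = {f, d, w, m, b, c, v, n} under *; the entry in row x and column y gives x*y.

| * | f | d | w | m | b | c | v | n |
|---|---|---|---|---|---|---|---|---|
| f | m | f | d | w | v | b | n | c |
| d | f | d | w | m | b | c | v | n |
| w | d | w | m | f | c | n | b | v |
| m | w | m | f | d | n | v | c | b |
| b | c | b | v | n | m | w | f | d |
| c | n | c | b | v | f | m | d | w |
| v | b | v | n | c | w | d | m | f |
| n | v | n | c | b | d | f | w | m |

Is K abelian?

No

w*v = b but v*w = n.
Since w and v do not commute, K is not abelian.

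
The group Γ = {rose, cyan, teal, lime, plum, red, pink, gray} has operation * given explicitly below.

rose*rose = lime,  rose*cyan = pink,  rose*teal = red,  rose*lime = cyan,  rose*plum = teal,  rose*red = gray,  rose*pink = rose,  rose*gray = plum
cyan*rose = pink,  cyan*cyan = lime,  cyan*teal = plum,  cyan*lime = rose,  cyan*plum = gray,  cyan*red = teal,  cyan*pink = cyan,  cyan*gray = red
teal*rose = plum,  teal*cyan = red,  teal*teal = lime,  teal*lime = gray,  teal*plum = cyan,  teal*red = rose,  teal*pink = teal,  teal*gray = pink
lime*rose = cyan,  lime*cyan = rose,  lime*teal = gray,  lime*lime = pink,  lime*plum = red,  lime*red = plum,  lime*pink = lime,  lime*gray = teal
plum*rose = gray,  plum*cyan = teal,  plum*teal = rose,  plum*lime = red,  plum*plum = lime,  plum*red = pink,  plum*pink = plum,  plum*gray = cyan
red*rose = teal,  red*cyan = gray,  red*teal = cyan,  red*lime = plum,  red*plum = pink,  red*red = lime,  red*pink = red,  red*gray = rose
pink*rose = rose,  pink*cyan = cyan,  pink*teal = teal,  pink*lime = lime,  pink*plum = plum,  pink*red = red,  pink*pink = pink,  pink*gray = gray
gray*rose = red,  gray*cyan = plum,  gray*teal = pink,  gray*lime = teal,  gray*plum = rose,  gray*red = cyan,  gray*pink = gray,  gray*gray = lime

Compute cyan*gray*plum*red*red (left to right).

lime

cyan*gray = red
red*plum = pink
pink*red = red
red*red = lime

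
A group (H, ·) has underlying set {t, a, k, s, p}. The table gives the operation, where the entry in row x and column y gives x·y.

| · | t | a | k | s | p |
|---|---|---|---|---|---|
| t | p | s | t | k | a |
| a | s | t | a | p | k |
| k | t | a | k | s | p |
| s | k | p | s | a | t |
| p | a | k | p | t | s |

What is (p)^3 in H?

p^1 = p
p^2 = p·p = s
p^3 = s·p = t

t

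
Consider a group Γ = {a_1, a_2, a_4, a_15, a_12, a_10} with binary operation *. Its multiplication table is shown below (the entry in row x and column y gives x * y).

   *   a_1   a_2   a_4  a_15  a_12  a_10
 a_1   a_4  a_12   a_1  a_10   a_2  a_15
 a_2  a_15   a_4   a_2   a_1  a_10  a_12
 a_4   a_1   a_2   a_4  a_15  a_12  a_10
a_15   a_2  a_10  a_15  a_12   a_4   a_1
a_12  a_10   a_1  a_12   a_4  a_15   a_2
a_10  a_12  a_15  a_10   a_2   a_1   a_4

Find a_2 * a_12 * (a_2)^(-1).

The identity is a_4. In row a_2, the entry a_4 sits in column a_2, so a_2^(-1) = a_2.
a_2 * a_12 = a_10
a_10 * a_2 = a_15

a_15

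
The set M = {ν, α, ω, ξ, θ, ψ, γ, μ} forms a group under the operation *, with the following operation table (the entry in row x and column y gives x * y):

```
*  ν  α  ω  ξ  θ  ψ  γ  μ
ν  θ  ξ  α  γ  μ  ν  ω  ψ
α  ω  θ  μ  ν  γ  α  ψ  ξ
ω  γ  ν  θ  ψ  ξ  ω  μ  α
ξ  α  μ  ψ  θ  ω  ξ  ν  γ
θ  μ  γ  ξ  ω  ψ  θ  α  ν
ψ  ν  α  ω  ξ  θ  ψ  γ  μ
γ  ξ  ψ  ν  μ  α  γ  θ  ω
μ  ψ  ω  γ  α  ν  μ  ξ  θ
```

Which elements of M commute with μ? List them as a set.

Compare row μ with column μ entry by entry.
θ * μ = ν = μ * θ, so θ commutes with μ.
α * μ = ξ but μ * α = ω, so α does not.
Collecting the elements that commute with μ: C(μ) = {θ, μ, ν, ψ}.

{θ, μ, ν, ψ}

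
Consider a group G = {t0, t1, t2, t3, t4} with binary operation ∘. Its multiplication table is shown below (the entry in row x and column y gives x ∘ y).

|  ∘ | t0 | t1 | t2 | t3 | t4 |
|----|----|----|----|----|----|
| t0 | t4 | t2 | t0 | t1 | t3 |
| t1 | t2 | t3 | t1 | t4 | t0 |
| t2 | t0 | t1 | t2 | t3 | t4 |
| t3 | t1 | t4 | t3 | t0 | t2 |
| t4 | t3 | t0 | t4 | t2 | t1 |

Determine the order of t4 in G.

5

The identity element is t2 (its row matches the header).
t4^1 = t4
t4^2 = t4 ∘ t4 = t1
t4^3 = t1 ∘ t4 = t0
t4^4 = t0 ∘ t4 = t3
t4^5 = t3 ∘ t4 = t2
The first power of t4 equal to the identity is t4^5, so ord(t4) = 5.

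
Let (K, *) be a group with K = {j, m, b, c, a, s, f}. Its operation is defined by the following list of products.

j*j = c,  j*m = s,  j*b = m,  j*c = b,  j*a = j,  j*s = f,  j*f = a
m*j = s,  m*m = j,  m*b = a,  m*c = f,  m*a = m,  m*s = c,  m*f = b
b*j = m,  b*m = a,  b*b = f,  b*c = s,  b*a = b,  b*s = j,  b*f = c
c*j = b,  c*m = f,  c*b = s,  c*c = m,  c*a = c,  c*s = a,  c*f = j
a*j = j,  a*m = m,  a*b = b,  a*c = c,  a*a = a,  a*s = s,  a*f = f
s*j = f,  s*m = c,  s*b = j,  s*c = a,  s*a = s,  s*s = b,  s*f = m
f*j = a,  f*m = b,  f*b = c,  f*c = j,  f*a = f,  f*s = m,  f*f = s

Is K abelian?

Yes

Check whether the table is symmetric across its main diagonal.
Every entry (row x, col y) equals the entry (row y, col x), so K is abelian.
(In fact K ≅ the cyclic group Z_7.)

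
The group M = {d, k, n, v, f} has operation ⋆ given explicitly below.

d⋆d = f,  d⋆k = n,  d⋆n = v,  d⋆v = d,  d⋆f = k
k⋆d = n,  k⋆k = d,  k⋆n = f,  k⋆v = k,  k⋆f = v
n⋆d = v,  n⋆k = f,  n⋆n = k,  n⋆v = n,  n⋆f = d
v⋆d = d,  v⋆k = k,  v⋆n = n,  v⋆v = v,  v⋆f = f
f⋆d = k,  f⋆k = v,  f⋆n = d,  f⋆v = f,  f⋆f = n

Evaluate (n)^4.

d

n^1 = n
n^2 = n ⋆ n = k
n^3 = k ⋆ n = f
n^4 = f ⋆ n = d
(Structurally, M here is isomorphic to the cyclic group Z_5.)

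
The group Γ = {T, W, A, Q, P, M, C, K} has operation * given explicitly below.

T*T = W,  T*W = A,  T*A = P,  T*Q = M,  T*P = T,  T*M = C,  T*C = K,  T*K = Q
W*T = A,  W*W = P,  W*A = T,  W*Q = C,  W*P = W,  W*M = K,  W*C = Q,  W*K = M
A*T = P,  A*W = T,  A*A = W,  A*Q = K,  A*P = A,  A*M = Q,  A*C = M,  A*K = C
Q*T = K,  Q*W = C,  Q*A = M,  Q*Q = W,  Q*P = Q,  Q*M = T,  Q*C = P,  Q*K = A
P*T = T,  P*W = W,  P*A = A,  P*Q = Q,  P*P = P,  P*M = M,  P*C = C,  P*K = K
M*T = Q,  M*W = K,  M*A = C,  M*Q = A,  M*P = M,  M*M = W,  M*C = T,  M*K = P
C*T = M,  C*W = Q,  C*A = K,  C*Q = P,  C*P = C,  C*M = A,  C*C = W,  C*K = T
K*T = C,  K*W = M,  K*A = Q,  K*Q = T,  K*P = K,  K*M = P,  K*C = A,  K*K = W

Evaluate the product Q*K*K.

C

Q*K = A
A*K = C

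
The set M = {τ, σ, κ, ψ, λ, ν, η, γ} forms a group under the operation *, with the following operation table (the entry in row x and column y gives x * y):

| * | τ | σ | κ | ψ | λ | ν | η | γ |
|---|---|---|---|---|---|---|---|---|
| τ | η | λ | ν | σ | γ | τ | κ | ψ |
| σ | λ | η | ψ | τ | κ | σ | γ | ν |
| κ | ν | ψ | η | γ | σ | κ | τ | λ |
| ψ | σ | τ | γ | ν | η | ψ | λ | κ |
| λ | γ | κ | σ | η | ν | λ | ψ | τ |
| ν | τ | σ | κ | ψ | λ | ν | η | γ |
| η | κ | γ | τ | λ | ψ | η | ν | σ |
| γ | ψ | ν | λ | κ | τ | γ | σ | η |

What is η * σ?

γ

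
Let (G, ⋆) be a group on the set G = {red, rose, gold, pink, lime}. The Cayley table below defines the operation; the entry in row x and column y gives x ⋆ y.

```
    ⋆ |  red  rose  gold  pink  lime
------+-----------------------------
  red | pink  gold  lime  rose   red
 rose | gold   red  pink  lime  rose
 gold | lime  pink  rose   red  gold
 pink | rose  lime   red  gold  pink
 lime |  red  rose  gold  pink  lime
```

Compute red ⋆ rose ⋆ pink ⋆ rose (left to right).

red ⋆ rose = gold
gold ⋆ pink = red
red ⋆ rose = gold
(Structurally, G here is isomorphic to the cyclic group Z_5.)

gold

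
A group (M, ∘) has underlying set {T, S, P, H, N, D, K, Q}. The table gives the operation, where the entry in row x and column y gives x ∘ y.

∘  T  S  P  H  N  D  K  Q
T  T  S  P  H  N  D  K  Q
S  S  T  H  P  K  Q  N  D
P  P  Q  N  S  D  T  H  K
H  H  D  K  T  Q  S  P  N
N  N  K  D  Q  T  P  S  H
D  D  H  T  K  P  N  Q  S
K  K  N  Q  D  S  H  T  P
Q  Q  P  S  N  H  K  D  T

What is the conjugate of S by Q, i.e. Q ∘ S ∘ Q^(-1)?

K

The identity is T. In row Q, the entry T sits in column Q, so Q^(-1) = Q.
Q ∘ S = P
P ∘ Q = K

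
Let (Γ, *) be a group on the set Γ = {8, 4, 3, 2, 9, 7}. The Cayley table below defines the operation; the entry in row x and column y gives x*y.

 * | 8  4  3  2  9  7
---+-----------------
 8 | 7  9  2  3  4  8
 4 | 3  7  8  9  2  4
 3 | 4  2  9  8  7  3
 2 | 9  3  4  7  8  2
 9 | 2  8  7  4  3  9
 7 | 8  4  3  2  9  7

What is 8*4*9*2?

8

8*4 = 9
9*9 = 3
3*2 = 8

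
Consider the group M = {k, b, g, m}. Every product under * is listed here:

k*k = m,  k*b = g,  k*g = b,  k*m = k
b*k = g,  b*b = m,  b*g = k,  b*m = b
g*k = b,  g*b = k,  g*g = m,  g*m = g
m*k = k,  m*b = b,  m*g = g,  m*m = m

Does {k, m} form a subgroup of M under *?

{k, m} contains the identity m.
Checking products: every product of two elements of {k, m} (read from the table) lies in {k, m}, so the set is closed.
In a finite group, a nonempty closed subset is a subgroup. So {k, m} ≤ M.

Yes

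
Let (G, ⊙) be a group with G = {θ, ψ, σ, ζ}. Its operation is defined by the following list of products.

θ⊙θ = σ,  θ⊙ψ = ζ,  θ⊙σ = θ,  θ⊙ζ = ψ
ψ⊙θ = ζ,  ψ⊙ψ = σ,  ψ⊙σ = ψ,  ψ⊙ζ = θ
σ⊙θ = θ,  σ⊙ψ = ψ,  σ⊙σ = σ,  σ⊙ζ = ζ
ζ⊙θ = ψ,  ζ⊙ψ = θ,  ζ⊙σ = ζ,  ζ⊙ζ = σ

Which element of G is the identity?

The identity e satisfies e ⊙ x = x for all x, so its row in the table reproduces the column headers.
Row σ reads: θ, ψ, σ, ζ — exactly the header order. So σ is the identity.
(Structurally, G here is isomorphic to the Klein four-group V_4.)

σ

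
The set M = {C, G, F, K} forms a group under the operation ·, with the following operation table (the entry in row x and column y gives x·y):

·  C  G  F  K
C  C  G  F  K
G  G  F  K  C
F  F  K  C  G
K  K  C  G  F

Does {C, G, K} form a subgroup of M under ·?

G·G = F, which is not in {C, G, K}.
The subset is not closed under ·, so it is not a subgroup.

No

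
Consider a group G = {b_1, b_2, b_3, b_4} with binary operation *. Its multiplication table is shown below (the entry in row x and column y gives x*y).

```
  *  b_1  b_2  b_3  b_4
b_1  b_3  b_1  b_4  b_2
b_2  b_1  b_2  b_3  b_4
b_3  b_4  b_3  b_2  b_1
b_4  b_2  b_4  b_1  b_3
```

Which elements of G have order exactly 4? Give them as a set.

Identity is b_2. Compute the order of each non-identity element by repeated multiplication:
  b_1: b_1 → b_3 → b_4 → b_2  (order 4)
  b_3: b_3 → b_2  (order 2)
  b_4: b_4 → b_3 → b_1 → b_2  (order 4)
Elements of order 4: {b_1, b_4}.
(Structurally, G here is isomorphic to the cyclic group Z_4.)

{b_1, b_4}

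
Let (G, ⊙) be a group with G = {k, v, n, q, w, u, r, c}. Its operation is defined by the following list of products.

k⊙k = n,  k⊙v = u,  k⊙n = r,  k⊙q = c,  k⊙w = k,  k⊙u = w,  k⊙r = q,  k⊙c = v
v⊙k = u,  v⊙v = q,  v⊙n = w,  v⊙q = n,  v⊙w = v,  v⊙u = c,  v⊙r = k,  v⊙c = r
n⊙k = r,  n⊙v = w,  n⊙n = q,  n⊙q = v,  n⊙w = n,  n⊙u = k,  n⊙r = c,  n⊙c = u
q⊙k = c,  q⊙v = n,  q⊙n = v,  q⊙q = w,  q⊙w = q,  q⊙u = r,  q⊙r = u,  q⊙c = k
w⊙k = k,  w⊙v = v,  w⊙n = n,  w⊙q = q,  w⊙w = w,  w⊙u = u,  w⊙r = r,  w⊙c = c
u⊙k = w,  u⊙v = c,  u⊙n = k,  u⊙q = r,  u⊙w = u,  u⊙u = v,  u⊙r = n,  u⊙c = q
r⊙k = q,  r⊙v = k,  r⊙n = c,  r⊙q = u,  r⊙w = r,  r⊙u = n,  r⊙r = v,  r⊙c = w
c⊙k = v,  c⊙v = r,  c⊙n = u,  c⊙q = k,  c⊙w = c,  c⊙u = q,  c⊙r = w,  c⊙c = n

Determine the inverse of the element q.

q

First locate the identity: row w matches the header, so w is the identity.
Scan row q for w: q ⊙ q = w. Hence q^(-1) = q.
(Structurally, G here is isomorphic to the cyclic group Z_8.)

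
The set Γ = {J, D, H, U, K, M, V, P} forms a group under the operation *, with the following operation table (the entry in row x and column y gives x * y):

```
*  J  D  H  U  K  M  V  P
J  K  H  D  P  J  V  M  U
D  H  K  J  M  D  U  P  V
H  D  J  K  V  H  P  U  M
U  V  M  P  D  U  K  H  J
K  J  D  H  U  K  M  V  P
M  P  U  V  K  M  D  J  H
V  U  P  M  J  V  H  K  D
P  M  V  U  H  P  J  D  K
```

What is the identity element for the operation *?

The identity e satisfies e * x = x for all x, so its row in the table reproduces the column headers.
Row K reads: J, D, H, U, K, M, V, P — exactly the header order. So K is the identity.
(Structurally, Γ here is isomorphic to the dihedral group D_4.)

K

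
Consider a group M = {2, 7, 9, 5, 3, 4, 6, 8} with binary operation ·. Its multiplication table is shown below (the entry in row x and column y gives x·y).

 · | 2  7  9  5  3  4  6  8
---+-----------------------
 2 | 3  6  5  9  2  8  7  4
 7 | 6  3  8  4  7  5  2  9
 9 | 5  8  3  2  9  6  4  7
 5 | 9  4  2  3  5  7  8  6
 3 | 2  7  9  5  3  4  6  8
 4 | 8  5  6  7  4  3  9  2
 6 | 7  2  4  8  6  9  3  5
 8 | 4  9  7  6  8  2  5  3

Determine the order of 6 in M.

The identity element is 3 (its row matches the header).
6^1 = 6
6^2 = 6·6 = 3
The first power of 6 equal to the identity is 6^2, so ord(6) = 2.

2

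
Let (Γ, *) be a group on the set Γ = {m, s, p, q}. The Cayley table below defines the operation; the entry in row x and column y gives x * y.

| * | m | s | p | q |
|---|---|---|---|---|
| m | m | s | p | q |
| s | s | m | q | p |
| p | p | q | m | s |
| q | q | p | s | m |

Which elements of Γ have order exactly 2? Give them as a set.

Identity is m. Compute the order of each non-identity element by repeated multiplication:
  s: s → m  (order 2)
  p: p → m  (order 2)
  q: q → m  (order 2)
Elements of order 2: {p, q, s}.

{p, q, s}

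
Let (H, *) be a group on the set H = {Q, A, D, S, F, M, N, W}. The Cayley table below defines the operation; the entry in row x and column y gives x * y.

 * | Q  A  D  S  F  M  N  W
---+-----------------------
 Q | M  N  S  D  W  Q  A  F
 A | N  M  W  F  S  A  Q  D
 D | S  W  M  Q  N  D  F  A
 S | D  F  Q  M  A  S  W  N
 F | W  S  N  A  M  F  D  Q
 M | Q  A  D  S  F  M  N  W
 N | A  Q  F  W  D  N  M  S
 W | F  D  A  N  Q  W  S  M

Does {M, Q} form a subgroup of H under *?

Yes

{M, Q} contains the identity M.
Checking products: every product of two elements of {M, Q} (read from the table) lies in {M, Q}, so the set is closed.
In a finite group, a nonempty closed subset is a subgroup. So {M, Q} ≤ H.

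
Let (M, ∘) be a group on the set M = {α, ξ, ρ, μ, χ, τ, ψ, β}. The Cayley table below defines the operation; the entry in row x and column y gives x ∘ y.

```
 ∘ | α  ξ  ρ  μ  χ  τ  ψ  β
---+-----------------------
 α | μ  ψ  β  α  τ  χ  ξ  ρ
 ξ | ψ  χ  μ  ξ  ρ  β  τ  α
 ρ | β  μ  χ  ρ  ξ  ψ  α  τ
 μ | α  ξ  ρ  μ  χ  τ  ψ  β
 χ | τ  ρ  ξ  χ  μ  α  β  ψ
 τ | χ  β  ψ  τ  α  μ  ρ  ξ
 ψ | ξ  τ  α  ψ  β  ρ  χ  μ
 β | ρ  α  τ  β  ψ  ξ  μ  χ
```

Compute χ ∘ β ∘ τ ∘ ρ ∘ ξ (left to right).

ρ

χ ∘ β = ψ
ψ ∘ τ = ρ
ρ ∘ ρ = χ
χ ∘ ξ = ρ
(Structurally, M here is isomorphic to Z_2 x Z_4.)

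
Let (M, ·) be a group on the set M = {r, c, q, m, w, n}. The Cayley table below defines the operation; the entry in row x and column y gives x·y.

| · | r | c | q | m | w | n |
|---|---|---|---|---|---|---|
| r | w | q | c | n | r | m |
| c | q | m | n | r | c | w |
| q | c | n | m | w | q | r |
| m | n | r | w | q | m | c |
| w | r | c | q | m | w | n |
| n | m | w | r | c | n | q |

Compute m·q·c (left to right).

c

m·q = w
w·c = c
(Structurally, M here is isomorphic to the cyclic group Z_6.)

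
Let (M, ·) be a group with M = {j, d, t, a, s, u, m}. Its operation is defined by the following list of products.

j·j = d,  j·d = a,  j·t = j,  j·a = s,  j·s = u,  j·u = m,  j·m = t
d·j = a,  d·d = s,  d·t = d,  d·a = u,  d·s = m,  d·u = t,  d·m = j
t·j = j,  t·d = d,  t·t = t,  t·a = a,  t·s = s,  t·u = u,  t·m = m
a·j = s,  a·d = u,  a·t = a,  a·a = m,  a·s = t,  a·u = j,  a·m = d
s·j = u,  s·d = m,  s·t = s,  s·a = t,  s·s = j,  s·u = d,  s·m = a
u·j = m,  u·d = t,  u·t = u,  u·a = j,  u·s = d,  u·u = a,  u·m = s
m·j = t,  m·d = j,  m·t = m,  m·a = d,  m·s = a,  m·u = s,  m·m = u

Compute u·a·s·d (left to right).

t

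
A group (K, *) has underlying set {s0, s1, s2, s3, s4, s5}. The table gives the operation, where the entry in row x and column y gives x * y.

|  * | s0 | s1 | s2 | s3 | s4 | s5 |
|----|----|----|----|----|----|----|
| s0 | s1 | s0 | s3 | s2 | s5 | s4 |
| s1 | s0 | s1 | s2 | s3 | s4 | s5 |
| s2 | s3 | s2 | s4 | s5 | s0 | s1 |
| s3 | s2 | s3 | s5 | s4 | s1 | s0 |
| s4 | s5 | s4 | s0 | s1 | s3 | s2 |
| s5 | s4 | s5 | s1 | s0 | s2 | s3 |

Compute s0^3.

s0^1 = s0
s0^2 = s0 * s0 = s1
s0^3 = s1 * s0 = s0

s0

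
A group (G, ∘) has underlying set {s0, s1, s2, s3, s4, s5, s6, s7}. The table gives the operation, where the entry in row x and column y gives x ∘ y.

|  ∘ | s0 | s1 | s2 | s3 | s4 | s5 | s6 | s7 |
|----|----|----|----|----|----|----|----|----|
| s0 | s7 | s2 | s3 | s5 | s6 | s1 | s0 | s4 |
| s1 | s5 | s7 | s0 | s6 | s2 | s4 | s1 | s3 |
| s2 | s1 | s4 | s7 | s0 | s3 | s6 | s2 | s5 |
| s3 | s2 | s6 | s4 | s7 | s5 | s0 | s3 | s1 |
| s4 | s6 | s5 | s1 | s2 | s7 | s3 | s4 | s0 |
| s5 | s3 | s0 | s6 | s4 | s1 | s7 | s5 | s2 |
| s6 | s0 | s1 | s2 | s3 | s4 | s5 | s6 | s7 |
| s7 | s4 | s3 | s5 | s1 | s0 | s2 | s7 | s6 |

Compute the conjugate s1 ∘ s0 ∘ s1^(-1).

s4

The identity is s6. In row s1, the entry s6 sits in column s3, so s1^(-1) = s3.
s1 ∘ s0 = s5
s5 ∘ s3 = s4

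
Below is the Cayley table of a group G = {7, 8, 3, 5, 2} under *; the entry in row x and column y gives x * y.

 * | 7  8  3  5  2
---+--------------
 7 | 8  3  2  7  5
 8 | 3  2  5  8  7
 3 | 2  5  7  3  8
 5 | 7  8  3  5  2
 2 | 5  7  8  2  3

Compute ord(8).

5

The identity element is 5 (its row matches the header).
8^1 = 8
8^2 = 8 * 8 = 2
8^3 = 2 * 8 = 7
8^4 = 7 * 8 = 3
8^5 = 3 * 8 = 5
The first power of 8 equal to the identity is 8^5, so ord(8) = 5.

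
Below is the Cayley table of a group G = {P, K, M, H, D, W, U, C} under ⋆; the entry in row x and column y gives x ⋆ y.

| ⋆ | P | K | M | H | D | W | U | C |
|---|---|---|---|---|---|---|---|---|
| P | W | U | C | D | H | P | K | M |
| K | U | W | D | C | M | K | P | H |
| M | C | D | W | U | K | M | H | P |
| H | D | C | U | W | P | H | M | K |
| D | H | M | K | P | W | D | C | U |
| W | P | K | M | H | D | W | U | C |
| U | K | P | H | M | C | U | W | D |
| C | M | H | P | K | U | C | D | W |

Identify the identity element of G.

W

The identity e satisfies e ⋆ x = x for all x, so its row in the table reproduces the column headers.
Row W reads: P, K, M, H, D, W, U, C — exactly the header order. So W is the identity.
(Structurally, G here is isomorphic to the elementary abelian group (Z_2)^3.)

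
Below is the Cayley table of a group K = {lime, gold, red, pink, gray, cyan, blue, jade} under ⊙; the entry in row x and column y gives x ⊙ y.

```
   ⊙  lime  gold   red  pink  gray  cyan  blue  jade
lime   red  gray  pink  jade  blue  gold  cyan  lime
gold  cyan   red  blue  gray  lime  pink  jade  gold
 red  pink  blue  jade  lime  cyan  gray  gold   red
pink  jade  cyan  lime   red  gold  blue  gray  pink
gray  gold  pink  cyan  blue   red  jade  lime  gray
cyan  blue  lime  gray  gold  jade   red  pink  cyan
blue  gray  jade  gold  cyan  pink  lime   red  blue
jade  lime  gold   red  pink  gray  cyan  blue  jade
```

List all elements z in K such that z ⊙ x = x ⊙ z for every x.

An element z is central iff its row equals its column in the table.
For pink: pink ⊙ gold = cyan ≠ gray = gold ⊙ pink, so pink ∉ Z.
Checking each element this way leaves Z(K) = {jade, red}.

{jade, red}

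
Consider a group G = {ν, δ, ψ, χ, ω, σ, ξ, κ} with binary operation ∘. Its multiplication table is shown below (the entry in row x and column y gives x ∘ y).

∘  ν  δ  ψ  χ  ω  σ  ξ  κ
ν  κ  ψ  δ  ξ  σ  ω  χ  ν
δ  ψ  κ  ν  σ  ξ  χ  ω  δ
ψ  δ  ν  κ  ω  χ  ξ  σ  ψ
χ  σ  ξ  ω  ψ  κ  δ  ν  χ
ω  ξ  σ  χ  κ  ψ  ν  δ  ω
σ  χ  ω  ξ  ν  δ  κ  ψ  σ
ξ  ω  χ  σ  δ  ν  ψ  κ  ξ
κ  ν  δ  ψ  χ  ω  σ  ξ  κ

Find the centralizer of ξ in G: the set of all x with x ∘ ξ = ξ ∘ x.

{κ, ξ, σ, ψ}

Compare row ξ with column ξ entry by entry.
σ ∘ ξ = ψ = ξ ∘ σ, so σ commutes with ξ.
χ ∘ ξ = ν but ξ ∘ χ = δ, so χ does not.
Collecting the elements that commute with ξ: C(ξ) = {κ, ξ, σ, ψ}.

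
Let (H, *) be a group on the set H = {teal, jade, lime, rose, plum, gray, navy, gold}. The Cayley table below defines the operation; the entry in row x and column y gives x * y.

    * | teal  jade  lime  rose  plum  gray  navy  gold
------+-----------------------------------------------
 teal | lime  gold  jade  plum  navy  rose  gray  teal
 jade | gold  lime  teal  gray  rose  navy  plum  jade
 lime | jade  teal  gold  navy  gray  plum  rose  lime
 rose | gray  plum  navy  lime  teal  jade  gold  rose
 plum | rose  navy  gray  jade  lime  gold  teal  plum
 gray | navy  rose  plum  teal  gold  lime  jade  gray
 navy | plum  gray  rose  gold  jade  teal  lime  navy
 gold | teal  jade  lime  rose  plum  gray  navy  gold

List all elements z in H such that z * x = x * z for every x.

An element z is central iff its row equals its column in the table.
For jade: jade * rose = gray ≠ plum = rose * jade, so jade ∉ Z.
Checking each element this way leaves Z(H) = {gold, lime}.

{gold, lime}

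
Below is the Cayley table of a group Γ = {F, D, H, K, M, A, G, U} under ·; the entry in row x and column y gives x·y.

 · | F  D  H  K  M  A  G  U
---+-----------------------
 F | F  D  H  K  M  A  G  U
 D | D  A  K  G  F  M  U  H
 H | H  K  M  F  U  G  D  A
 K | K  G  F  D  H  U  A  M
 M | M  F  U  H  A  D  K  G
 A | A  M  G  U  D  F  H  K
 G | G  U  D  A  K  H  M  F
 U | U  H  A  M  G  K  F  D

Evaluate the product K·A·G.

K·A = U
U·G = F
(Structurally, Γ here is isomorphic to the cyclic group Z_8.)

F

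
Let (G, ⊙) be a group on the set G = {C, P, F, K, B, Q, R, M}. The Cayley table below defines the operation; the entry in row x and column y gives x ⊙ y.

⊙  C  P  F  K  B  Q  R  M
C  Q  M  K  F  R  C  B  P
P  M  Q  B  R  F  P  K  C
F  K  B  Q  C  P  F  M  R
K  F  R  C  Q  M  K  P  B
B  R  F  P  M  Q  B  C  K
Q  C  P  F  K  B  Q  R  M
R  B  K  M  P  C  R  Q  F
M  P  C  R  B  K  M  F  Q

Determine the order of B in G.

The identity element is Q (its row matches the header).
B^1 = B
B^2 = B ⊙ B = Q
The first power of B equal to the identity is B^2, so ord(B) = 2.
(Structurally, G here is isomorphic to the elementary abelian group (Z_2)^3.)

2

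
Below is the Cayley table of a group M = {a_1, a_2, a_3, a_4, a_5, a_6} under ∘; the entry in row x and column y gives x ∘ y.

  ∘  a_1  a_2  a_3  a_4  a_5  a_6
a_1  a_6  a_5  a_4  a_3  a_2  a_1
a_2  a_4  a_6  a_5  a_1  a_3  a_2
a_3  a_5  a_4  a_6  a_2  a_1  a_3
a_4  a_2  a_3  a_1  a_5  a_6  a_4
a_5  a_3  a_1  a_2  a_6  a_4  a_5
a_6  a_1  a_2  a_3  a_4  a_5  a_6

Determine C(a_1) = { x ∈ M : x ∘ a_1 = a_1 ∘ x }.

Compare row a_1 with column a_1 entry by entry.
a_2 ∘ a_1 = a_4 but a_1 ∘ a_2 = a_5, so a_2 does not.
Collecting the elements that commute with a_1: C(a_1) = {a_1, a_6}.

{a_1, a_6}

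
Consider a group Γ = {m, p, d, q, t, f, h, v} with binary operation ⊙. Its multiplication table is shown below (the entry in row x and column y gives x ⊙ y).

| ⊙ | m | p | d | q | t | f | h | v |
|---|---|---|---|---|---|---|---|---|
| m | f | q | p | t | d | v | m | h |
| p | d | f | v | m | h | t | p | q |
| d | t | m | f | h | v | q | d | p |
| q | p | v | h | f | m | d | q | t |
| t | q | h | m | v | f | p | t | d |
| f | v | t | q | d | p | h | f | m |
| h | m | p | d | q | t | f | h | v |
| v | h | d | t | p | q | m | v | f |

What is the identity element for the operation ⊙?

The identity e satisfies e ⊙ x = x for all x, so its row in the table reproduces the column headers.
Row h reads: m, p, d, q, t, f, h, v — exactly the header order. So h is the identity.

h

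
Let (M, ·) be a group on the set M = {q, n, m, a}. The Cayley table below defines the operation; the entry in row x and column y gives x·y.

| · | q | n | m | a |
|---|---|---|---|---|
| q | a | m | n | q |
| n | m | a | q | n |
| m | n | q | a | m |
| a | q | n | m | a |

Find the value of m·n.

q

Read row m, column n: m·n = q.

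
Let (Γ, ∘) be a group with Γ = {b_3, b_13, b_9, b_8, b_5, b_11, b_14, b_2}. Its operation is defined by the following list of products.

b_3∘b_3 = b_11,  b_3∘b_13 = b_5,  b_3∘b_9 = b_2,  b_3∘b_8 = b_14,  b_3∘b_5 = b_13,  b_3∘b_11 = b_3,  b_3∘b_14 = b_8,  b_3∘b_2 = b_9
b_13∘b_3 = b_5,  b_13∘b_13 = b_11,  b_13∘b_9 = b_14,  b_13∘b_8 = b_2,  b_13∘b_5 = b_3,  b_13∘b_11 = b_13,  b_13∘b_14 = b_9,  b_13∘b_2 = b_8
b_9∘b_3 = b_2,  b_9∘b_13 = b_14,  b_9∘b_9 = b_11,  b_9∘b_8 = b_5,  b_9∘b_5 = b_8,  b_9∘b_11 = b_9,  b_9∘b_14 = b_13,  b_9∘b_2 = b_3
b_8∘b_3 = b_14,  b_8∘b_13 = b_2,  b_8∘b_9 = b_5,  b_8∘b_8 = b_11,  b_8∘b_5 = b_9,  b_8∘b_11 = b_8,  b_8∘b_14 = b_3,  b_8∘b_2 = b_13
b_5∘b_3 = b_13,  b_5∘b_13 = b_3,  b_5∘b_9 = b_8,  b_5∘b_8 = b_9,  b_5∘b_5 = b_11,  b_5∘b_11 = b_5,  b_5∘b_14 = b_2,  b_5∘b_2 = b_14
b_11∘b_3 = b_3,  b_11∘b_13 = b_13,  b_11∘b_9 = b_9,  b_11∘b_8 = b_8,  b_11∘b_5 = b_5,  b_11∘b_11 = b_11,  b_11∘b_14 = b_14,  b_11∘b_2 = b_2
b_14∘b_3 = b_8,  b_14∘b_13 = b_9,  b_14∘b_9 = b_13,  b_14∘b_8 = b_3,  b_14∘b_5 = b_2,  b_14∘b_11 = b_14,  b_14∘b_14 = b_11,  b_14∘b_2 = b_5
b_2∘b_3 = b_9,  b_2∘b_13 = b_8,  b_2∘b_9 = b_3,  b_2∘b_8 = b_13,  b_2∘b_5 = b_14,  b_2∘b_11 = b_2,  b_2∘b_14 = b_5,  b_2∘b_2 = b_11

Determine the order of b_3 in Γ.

2

The identity element is b_11 (its row matches the header).
b_3^1 = b_3
b_3^2 = b_3 ∘ b_3 = b_11
The first power of b_3 equal to the identity is b_3^2, so ord(b_3) = 2.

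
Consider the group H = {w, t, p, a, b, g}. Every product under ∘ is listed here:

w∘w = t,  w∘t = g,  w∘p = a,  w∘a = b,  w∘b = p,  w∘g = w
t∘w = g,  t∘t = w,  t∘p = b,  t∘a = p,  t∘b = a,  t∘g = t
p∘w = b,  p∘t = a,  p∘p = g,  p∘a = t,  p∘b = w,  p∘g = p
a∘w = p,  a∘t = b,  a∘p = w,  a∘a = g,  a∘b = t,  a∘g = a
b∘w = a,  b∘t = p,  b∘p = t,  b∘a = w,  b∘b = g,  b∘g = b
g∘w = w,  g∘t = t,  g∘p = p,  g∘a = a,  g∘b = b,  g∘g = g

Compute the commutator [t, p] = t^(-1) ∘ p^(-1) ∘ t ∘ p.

t

Identity is g; from the table t^(-1) = w and p^(-1) = p.
w ∘ p = a
a ∘ t = b
b ∘ p = t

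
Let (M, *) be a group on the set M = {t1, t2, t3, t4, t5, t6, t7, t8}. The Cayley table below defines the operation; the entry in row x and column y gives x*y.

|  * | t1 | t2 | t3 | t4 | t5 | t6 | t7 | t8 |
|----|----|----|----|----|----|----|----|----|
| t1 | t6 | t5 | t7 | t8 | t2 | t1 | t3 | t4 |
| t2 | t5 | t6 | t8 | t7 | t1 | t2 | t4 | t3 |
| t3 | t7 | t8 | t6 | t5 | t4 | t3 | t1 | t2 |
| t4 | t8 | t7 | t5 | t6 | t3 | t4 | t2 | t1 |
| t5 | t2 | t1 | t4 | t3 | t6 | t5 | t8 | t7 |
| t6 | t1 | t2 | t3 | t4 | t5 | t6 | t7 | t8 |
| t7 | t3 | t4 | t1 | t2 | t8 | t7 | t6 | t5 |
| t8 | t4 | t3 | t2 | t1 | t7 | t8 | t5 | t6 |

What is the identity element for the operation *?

t6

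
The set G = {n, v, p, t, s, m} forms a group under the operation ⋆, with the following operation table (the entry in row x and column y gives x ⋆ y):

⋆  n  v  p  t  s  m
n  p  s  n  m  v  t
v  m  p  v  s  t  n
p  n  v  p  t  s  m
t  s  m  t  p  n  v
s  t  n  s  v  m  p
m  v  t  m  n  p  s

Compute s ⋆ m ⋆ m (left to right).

m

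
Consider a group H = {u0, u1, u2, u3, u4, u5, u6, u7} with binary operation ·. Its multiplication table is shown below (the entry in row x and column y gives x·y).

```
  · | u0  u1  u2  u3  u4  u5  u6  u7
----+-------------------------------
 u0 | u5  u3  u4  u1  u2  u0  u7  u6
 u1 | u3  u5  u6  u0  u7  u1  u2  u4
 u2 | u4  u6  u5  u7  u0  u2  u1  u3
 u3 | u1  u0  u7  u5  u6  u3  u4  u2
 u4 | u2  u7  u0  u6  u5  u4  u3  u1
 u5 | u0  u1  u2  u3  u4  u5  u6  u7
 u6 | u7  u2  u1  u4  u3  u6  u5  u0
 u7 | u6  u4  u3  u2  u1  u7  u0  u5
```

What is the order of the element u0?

The identity element is u5 (its row matches the header).
u0^1 = u0
u0^2 = u0·u0 = u5
The first power of u0 equal to the identity is u0^2, so ord(u0) = 2.
(Structurally, H here is isomorphic to the elementary abelian group (Z_2)^3.)

2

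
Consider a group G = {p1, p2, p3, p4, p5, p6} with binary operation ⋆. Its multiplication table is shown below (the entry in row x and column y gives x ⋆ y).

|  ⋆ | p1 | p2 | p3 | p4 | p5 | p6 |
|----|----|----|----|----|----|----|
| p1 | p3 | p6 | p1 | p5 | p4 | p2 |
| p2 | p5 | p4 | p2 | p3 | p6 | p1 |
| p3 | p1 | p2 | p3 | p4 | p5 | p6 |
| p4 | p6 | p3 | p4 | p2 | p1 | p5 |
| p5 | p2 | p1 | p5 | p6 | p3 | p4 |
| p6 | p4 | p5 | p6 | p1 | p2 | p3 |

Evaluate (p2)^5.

p4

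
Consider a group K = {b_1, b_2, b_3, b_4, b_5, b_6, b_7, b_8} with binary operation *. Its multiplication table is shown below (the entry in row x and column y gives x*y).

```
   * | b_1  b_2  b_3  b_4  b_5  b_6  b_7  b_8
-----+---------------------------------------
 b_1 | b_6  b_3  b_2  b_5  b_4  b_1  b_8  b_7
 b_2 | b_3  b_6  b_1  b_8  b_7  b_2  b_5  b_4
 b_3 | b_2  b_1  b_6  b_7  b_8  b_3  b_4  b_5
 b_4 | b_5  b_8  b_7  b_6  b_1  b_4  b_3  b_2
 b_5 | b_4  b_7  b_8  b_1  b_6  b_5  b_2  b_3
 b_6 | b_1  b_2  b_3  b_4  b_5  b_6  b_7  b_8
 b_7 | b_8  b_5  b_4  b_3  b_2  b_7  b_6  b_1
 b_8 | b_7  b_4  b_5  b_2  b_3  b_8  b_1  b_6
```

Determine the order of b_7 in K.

2

The identity element is b_6 (its row matches the header).
b_7^1 = b_7
b_7^2 = b_7*b_7 = b_6
The first power of b_7 equal to the identity is b_7^2, so ord(b_7) = 2.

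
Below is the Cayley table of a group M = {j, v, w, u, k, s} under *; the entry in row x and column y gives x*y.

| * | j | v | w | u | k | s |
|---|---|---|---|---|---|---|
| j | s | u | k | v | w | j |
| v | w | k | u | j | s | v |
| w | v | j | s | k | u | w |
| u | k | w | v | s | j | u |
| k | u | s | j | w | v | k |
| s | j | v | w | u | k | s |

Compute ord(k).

The identity element is s (its row matches the header).
k^1 = k
k^2 = k*k = v
k^3 = v*k = s
The first power of k equal to the identity is k^3, so ord(k) = 3.

3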